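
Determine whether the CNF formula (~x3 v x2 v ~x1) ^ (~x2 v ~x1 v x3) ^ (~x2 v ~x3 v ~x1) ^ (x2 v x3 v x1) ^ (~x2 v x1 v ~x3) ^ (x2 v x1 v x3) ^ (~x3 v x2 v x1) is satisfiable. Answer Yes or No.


Check all 8 possible truth assignments.
Number of satisfying assignments found: 2.
The formula is satisfiable.

Yes


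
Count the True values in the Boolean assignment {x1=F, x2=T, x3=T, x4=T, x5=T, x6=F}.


The weight is the number of variables assigned True.
True variables: x2, x3, x4, x5.
Weight = 4.

4


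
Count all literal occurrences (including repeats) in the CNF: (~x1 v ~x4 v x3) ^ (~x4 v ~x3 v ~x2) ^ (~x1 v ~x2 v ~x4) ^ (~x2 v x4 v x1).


Clause lengths: 3, 3, 3, 3.
Sum = 3 + 3 + 3 + 3 = 12.

12


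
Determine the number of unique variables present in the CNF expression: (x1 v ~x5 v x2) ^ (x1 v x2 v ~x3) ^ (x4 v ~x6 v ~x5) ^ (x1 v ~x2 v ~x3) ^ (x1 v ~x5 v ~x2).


Identify each distinct variable in the formula.
Variables found: x1, x2, x3, x4, x5, x6.
Total distinct variables = 6.

6


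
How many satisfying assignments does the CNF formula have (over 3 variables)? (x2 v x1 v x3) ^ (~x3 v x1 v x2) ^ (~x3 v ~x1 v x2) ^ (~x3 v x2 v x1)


Enumerate all 8 truth assignments over 3 variables.
Test each against every clause.
Satisfying assignments found: 5.

5


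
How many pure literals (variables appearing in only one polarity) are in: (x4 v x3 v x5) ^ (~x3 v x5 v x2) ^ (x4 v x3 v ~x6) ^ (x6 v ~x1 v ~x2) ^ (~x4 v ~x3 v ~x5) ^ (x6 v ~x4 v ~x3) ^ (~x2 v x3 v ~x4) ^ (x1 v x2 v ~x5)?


A pure literal appears in only one polarity across all clauses.
No pure literals found.
Count = 0.

0


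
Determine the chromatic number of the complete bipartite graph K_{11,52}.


K_{11,52} is bipartite by definition: the two parts are independent sets, with every edge crossing between them.
Color all vertices in one part with color 1 and all vertices in the other part with color 2.
Since the graph has at least one edge, one color does not suffice.
Chromatic number = 2.

2


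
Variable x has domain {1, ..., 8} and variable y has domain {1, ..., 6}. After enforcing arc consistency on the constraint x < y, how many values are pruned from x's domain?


For the constraint x < y, x needs a supporting value in y's domain.
x can be at most 5 (one less than y's maximum).
Valid x values from domain: 5 out of 8.
Pruned = 8 - 5 = 3.

3


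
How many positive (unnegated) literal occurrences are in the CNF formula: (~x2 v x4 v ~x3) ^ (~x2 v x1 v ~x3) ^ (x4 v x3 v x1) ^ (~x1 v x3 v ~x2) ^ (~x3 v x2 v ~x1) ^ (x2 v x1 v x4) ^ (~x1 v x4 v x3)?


Scan each clause for unnegated literals.
Clause 1: 1 positive; Clause 2: 1 positive; Clause 3: 3 positive; Clause 4: 1 positive; Clause 5: 1 positive; Clause 6: 3 positive; Clause 7: 2 positive.
Total positive literal occurrences = 12.

12


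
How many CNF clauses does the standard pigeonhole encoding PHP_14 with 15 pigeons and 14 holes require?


The PHP encoding has two parts:
1) At-least-one-hole clauses: 15 (one per pigeon, each with 14 literals).
2) At-most-one-pigeon-per-hole clauses: 14 holes * C(15,2) = 14 * 105 = 1470.
Total clauses = 15 + 1470 = 1485.

1485


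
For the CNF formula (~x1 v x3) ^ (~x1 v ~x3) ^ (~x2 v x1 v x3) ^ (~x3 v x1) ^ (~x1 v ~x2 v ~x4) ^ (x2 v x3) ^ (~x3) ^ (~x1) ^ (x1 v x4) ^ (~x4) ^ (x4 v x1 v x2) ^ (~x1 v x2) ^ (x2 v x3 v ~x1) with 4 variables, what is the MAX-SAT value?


Enumerate all 16 truth assignments.
For each, count how many of the 13 clauses are satisfied.
The formula is not fully satisfiable, so the maximum is below 13.
Maximum simultaneously satisfiable clauses = 11.

11


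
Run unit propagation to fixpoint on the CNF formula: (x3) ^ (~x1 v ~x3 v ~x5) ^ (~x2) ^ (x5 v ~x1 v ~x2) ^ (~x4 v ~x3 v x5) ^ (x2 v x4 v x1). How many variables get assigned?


Unit propagation repeatedly assigns the literal in any unit clause, then simplifies.
Assignments in order: x3 = T, x2 = F.
No further unit clauses remain.
Total variables assigned = 2.

2


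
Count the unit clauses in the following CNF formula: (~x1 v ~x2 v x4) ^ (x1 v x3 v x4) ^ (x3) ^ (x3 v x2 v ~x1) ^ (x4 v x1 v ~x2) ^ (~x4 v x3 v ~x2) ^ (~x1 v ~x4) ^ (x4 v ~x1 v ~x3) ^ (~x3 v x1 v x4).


A unit clause contains exactly one literal.
Unit clauses found: (x3).
Count = 1.

1


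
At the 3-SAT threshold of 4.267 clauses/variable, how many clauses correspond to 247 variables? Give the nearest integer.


The 3-SAT phase transition occurs at approximately 4.267 clauses per variable.
m = 4.267 * 247 = 1053.949.
Rounded to nearest integer: 1054.

1054


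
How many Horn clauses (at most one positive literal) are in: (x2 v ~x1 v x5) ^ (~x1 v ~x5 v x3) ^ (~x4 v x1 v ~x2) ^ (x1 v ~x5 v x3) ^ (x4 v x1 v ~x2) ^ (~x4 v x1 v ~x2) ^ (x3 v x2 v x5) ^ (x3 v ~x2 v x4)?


A Horn clause has at most one positive literal.
Clause 1: 2 positive lit(s) -> not Horn
Clause 2: 1 positive lit(s) -> Horn
Clause 3: 1 positive lit(s) -> Horn
Clause 4: 2 positive lit(s) -> not Horn
Clause 5: 2 positive lit(s) -> not Horn
Clause 6: 1 positive lit(s) -> Horn
Clause 7: 3 positive lit(s) -> not Horn
Clause 8: 2 positive lit(s) -> not Horn
Total Horn clauses = 3.

3


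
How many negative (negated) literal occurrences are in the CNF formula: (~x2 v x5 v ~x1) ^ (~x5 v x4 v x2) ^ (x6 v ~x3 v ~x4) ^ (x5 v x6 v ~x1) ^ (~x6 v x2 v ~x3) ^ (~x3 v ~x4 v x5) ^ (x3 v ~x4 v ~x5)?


Scan each clause for negated literals.
Clause 1: 2 negative; Clause 2: 1 negative; Clause 3: 2 negative; Clause 4: 1 negative; Clause 5: 2 negative; Clause 6: 2 negative; Clause 7: 2 negative.
Total negative literal occurrences = 12.

12


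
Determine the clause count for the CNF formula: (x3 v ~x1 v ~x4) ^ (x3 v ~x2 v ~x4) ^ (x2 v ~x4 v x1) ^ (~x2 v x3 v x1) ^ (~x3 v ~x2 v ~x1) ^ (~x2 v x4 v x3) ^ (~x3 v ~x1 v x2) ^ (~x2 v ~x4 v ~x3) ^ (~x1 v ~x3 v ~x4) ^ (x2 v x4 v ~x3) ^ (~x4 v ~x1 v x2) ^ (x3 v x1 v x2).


Each group enclosed in parentheses joined by ^ is one clause.
Counting the conjuncts: 12 clauses.

12


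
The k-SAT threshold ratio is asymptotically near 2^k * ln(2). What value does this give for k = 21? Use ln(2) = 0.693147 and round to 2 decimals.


Using the asymptotic formula: threshold ~ 2^k * ln(2).
2^21 = 2097152.
2097152 * 0.693147 = 1453634.62.

1453634.62


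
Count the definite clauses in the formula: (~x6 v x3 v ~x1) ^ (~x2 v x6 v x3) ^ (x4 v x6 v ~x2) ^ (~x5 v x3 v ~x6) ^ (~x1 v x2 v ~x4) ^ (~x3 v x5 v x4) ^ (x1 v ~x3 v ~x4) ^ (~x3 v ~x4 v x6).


A definite clause has exactly one positive literal.
Clause 1: 1 positive -> definite
Clause 2: 2 positive -> not definite
Clause 3: 2 positive -> not definite
Clause 4: 1 positive -> definite
Clause 5: 1 positive -> definite
Clause 6: 2 positive -> not definite
Clause 7: 1 positive -> definite
Clause 8: 1 positive -> definite
Definite clause count = 5.

5


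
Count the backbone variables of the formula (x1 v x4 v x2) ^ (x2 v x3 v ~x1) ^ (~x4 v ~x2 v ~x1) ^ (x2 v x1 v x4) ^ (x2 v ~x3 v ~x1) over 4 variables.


Find all satisfying assignments: 8 model(s).
Check which variables have the same value in every model.
No variable is fixed across all models.
Backbone size = 0.

0


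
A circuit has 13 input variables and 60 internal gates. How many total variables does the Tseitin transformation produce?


The Tseitin transformation introduces one auxiliary variable per gate.
Total variables = inputs + gates = 13 + 60 = 73.

73


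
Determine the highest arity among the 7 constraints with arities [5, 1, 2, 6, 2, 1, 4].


The arities are: 5, 1, 2, 6, 2, 1, 4.
Scan for the maximum value.
Maximum arity = 6.

6


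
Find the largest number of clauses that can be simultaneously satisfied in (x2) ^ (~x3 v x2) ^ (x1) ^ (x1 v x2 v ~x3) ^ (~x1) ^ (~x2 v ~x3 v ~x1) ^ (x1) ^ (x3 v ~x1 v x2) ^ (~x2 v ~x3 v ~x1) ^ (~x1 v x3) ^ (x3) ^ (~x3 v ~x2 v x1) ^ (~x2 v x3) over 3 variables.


Enumerate all 8 truth assignments.
For each, count how many of the 13 clauses are satisfied.
The formula is not fully satisfiable, so the maximum is below 13.
Maximum simultaneously satisfiable clauses = 10.

10


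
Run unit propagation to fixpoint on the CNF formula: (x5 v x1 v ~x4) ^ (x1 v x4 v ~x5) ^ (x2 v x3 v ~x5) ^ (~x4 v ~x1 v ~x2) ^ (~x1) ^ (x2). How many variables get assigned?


Unit propagation repeatedly assigns the literal in any unit clause, then simplifies.
Assignments in order: x1 = F, x2 = T.
No further unit clauses remain.
Total variables assigned = 2.

2


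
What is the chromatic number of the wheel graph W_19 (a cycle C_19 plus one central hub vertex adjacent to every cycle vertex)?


W_19 consists of the cycle C_19 together with a hub vertex adjacent to every cycle vertex.
The cycle C_19 needs 3 colors (odd cycle -> 3).
The hub is adjacent to every cycle vertex, so it must receive a new color distinct from all of them.
Chromatic number = 3 + 1 = 4.

4


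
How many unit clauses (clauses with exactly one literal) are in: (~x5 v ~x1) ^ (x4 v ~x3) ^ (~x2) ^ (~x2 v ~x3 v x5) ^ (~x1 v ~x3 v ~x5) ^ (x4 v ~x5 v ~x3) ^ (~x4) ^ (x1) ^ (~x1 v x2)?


A unit clause contains exactly one literal.
Unit clauses found: (~x2), (~x4), (x1).
Count = 3.

3


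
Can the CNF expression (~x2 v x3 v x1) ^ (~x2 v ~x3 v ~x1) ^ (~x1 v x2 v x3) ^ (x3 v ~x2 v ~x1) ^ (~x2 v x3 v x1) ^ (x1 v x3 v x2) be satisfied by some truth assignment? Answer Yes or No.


Check all 8 possible truth assignments.
Number of satisfying assignments found: 3.
The formula is satisfiable.

Yes


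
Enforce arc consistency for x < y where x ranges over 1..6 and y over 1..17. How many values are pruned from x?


For the constraint x < y, x needs a supporting value in y's domain.
x can be at most 16 (one less than y's maximum).
Valid x values from domain: 6 out of 6.
Pruned = 6 - 6 = 0.

0


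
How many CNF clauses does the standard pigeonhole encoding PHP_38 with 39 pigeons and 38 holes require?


The PHP encoding has two parts:
1) At-least-one-hole clauses: 39 (one per pigeon, each with 38 literals).
2) At-most-one-pigeon-per-hole clauses: 38 holes * C(39,2) = 38 * 741 = 28158.
Total clauses = 39 + 28158 = 28197.

28197


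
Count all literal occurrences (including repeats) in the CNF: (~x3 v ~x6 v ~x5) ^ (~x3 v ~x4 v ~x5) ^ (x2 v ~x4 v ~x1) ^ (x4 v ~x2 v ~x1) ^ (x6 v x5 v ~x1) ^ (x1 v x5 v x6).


Clause lengths: 3, 3, 3, 3, 3, 3.
Sum = 3 + 3 + 3 + 3 + 3 + 3 = 18.

18


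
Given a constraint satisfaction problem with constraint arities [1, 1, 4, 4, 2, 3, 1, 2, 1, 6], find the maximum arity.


The arities are: 1, 1, 4, 4, 2, 3, 1, 2, 1, 6.
Scan for the maximum value.
Maximum arity = 6.

6


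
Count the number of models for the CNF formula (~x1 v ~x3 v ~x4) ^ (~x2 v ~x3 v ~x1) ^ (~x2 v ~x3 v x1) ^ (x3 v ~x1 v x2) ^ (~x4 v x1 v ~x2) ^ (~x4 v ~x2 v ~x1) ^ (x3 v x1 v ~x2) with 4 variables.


Enumerate all 16 truth assignments over 4 variables.
Test each against every clause.
Satisfying assignments found: 6.

6


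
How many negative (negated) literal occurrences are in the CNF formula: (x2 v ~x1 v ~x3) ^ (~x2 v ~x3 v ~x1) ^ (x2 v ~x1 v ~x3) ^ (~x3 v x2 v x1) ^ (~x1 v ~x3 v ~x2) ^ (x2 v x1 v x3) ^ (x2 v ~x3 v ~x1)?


Scan each clause for negated literals.
Clause 1: 2 negative; Clause 2: 3 negative; Clause 3: 2 negative; Clause 4: 1 negative; Clause 5: 3 negative; Clause 6: 0 negative; Clause 7: 2 negative.
Total negative literal occurrences = 13.

13


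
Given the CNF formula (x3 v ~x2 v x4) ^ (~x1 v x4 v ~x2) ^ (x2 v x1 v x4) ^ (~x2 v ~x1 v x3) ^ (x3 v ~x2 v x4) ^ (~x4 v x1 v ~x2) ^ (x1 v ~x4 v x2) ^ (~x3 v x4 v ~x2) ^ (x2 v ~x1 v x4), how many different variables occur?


Identify each distinct variable in the formula.
Variables found: x1, x2, x3, x4.
Total distinct variables = 4.

4


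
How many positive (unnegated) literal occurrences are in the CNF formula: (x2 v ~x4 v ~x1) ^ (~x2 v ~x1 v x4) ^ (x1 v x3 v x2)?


Scan each clause for unnegated literals.
Clause 1: 1 positive; Clause 2: 1 positive; Clause 3: 3 positive.
Total positive literal occurrences = 5.

5


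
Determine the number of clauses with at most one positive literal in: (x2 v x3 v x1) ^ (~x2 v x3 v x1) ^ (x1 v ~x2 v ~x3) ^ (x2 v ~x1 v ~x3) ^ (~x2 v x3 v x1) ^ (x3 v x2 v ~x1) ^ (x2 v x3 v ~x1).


A Horn clause has at most one positive literal.
Clause 1: 3 positive lit(s) -> not Horn
Clause 2: 2 positive lit(s) -> not Horn
Clause 3: 1 positive lit(s) -> Horn
Clause 4: 1 positive lit(s) -> Horn
Clause 5: 2 positive lit(s) -> not Horn
Clause 6: 2 positive lit(s) -> not Horn
Clause 7: 2 positive lit(s) -> not Horn
Total Horn clauses = 2.

2


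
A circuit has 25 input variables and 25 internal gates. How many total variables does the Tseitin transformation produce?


The Tseitin transformation introduces one auxiliary variable per gate.
Total variables = inputs + gates = 25 + 25 = 50.

50


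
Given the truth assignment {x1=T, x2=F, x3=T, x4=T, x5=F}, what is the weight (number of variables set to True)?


The weight is the number of variables assigned True.
True variables: x1, x3, x4.
Weight = 3.

3


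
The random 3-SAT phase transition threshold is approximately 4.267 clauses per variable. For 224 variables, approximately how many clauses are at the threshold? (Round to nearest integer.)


The 3-SAT phase transition occurs at approximately 4.267 clauses per variable.
m = 4.267 * 224 = 955.808.
Rounded to nearest integer: 956.

956


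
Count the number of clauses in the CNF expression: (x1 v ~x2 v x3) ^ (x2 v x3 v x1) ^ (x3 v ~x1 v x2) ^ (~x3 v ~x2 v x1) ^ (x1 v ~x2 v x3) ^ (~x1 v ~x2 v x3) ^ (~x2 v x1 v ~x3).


Each group enclosed in parentheses joined by ^ is one clause.
Counting the conjuncts: 7 clauses.

7


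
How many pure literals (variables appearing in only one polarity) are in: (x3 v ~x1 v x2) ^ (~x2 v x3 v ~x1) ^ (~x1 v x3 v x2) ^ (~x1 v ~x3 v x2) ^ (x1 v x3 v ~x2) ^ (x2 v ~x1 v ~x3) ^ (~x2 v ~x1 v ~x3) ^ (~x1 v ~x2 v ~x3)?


A pure literal appears in only one polarity across all clauses.
No pure literals found.
Count = 0.

0


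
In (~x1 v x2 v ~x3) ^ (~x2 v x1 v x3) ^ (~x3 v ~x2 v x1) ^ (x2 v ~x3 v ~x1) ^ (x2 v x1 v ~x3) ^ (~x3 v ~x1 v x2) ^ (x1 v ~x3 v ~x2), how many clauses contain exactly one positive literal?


A definite clause has exactly one positive literal.
Clause 1: 1 positive -> definite
Clause 2: 2 positive -> not definite
Clause 3: 1 positive -> definite
Clause 4: 1 positive -> definite
Clause 5: 2 positive -> not definite
Clause 6: 1 positive -> definite
Clause 7: 1 positive -> definite
Definite clause count = 5.

5


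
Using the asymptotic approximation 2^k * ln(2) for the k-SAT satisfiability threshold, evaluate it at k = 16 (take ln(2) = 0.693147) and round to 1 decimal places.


Using the asymptotic formula: threshold ~ 2^k * ln(2).
2^16 = 65536.
65536 * 0.693147 = 45426.1.

45426.1


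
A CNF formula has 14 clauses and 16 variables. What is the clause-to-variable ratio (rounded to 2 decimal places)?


Clause-to-variable ratio = clauses / variables.
14 / 16 = 0.88.

0.88


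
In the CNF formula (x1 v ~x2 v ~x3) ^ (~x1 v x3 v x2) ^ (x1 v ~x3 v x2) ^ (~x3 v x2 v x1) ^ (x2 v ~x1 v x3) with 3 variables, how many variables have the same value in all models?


Find all satisfying assignments: 5 model(s).
Check which variables have the same value in every model.
No variable is fixed across all models.
Backbone size = 0.

0


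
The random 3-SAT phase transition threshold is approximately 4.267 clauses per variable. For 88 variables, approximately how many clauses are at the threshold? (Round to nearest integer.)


The 3-SAT phase transition occurs at approximately 4.267 clauses per variable.
m = 4.267 * 88 = 375.496.
Rounded to nearest integer: 375.

375


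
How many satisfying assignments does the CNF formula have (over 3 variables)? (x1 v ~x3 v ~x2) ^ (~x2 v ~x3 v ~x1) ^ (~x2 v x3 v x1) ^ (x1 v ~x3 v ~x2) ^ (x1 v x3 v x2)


Enumerate all 8 truth assignments over 3 variables.
Test each against every clause.
Satisfying assignments found: 4.

4


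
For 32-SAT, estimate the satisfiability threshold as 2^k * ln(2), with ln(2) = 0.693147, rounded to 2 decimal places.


Using the asymptotic formula: threshold ~ 2^k * ln(2).
2^32 = 4294967296.
4294967296 * 0.693147 = 2977043696.32.

2977043696.32


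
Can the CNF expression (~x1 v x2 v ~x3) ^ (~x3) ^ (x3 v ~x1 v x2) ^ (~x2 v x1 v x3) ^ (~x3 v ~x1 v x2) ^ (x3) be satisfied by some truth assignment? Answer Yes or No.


Check all 8 possible truth assignments.
Number of satisfying assignments found: 0.
The formula is unsatisfiable.

No


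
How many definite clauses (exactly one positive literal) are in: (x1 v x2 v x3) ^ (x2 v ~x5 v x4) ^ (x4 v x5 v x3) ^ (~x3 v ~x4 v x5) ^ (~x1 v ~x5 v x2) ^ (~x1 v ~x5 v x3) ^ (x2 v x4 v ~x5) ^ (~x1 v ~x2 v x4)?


A definite clause has exactly one positive literal.
Clause 1: 3 positive -> not definite
Clause 2: 2 positive -> not definite
Clause 3: 3 positive -> not definite
Clause 4: 1 positive -> definite
Clause 5: 1 positive -> definite
Clause 6: 1 positive -> definite
Clause 7: 2 positive -> not definite
Clause 8: 1 positive -> definite
Definite clause count = 4.

4


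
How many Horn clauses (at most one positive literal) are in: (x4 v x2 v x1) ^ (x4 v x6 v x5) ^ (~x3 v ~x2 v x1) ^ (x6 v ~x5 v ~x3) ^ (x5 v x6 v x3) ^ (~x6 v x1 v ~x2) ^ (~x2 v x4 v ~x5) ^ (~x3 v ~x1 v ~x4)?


A Horn clause has at most one positive literal.
Clause 1: 3 positive lit(s) -> not Horn
Clause 2: 3 positive lit(s) -> not Horn
Clause 3: 1 positive lit(s) -> Horn
Clause 4: 1 positive lit(s) -> Horn
Clause 5: 3 positive lit(s) -> not Horn
Clause 6: 1 positive lit(s) -> Horn
Clause 7: 1 positive lit(s) -> Horn
Clause 8: 0 positive lit(s) -> Horn
Total Horn clauses = 5.

5


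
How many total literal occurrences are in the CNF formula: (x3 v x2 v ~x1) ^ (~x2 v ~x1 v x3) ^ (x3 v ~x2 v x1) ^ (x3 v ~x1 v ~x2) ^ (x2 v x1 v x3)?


Clause lengths: 3, 3, 3, 3, 3.
Sum = 3 + 3 + 3 + 3 + 3 = 15.

15


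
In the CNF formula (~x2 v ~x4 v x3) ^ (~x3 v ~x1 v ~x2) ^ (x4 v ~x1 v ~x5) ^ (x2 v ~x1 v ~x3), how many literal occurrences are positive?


Scan each clause for unnegated literals.
Clause 1: 1 positive; Clause 2: 0 positive; Clause 3: 1 positive; Clause 4: 1 positive.
Total positive literal occurrences = 3.

3


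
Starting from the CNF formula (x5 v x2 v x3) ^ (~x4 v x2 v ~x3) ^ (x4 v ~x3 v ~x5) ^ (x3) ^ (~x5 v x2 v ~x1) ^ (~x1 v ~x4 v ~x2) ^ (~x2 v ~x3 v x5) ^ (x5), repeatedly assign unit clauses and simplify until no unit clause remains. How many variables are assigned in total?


Unit propagation repeatedly assigns the literal in any unit clause, then simplifies.
Assignments in order: x3 = T, x5 = T, x4 = T, x2 = T, x1 = F.
No further unit clauses remain.
Total variables assigned = 5.

5


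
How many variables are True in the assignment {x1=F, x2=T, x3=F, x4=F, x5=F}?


The weight is the number of variables assigned True.
True variables: x2.
Weight = 1.

1


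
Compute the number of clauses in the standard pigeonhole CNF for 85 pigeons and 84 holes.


The PHP encoding has two parts:
1) At-least-one-hole clauses: 85 (one per pigeon, each with 84 literals).
2) At-most-one-pigeon-per-hole clauses: 84 holes * C(85,2) = 84 * 3570 = 299880.
Total clauses = 85 + 299880 = 299965.

299965


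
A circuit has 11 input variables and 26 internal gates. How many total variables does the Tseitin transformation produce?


The Tseitin transformation introduces one auxiliary variable per gate.
Total variables = inputs + gates = 11 + 26 = 37.

37


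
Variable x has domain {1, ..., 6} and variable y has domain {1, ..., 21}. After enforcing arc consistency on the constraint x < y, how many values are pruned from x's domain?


For the constraint x < y, x needs a supporting value in y's domain.
x can be at most 20 (one less than y's maximum).
Valid x values from domain: 6 out of 6.
Pruned = 6 - 6 = 0.

0


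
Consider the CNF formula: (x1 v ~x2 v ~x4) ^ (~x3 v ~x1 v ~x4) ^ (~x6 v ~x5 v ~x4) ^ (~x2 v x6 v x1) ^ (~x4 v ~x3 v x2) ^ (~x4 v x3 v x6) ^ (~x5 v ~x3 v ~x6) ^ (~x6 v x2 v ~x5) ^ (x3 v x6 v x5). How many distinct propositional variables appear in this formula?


Identify each distinct variable in the formula.
Variables found: x1, x2, x3, x4, x5, x6.
Total distinct variables = 6.

6


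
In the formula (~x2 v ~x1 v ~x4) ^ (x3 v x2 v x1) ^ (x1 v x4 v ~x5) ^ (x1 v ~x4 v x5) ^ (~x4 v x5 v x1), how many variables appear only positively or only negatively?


A pure literal appears in only one polarity across all clauses.
Pure literals: x3 (positive only).
Count = 1.

1


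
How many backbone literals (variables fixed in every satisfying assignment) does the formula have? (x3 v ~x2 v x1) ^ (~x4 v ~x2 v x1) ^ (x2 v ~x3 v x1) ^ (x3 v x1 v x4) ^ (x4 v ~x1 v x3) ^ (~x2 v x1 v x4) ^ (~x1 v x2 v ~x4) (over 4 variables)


Find all satisfying assignments: 5 model(s).
Check which variables have the same value in every model.
No variable is fixed across all models.
Backbone size = 0.

0


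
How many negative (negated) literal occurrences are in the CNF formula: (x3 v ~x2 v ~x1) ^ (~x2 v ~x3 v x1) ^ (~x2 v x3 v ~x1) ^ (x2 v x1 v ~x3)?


Scan each clause for negated literals.
Clause 1: 2 negative; Clause 2: 2 negative; Clause 3: 2 negative; Clause 4: 1 negative.
Total negative literal occurrences = 7.

7


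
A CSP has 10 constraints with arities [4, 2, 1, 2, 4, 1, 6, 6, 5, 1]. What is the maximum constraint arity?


The arities are: 4, 2, 1, 2, 4, 1, 6, 6, 5, 1.
Scan for the maximum value.
Maximum arity = 6.

6


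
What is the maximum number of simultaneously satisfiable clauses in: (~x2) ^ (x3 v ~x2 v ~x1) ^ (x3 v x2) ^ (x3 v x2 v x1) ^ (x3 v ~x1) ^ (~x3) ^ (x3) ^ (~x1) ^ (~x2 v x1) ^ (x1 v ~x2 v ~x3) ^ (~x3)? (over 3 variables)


Enumerate all 8 truth assignments.
For each, count how many of the 11 clauses are satisfied.
The formula is not fully satisfiable, so the maximum is below 11.
Maximum simultaneously satisfiable clauses = 9.

9


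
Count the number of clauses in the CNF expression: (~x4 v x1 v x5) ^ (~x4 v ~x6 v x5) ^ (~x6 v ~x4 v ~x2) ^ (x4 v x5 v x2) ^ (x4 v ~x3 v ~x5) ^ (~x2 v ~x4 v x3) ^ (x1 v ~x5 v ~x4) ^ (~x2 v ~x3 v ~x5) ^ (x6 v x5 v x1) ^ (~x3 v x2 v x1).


Each group enclosed in parentheses joined by ^ is one clause.
Counting the conjuncts: 10 clauses.

10


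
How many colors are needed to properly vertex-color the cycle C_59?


An odd cycle cannot be 2-colored: alternating two colors around the cycle returns to the start with a conflict.
Since 59 is odd, three colors are required (and three suffice).
Chromatic number = 3.

3


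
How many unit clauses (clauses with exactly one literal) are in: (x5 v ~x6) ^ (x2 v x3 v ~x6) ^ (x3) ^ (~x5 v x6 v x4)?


A unit clause contains exactly one literal.
Unit clauses found: (x3).
Count = 1.

1


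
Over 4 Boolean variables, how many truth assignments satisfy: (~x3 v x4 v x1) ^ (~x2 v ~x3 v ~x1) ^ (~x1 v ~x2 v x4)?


Enumerate all 16 truth assignments over 4 variables.
Test each against every clause.
Satisfying assignments found: 11.

11


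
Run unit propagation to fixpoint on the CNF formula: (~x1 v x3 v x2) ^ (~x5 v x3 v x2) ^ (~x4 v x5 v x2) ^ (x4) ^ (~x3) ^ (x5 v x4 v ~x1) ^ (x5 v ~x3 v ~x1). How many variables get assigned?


Unit propagation repeatedly assigns the literal in any unit clause, then simplifies.
Assignments in order: x4 = T, x3 = F.
No further unit clauses remain.
Total variables assigned = 2.

2


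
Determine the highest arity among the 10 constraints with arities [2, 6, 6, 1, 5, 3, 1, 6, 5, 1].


The arities are: 2, 6, 6, 1, 5, 3, 1, 6, 5, 1.
Scan for the maximum value.
Maximum arity = 6.

6


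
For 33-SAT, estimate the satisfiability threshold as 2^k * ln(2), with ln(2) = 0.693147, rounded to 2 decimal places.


Using the asymptotic formula: threshold ~ 2^k * ln(2).
2^33 = 8589934592.
8589934592 * 0.693147 = 5954087392.64.

5954087392.64


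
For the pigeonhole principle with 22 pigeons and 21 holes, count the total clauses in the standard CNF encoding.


The PHP encoding has two parts:
1) At-least-one-hole clauses: 22 (one per pigeon, each with 21 literals).
2) At-most-one-pigeon-per-hole clauses: 21 holes * C(22,2) = 21 * 231 = 4851.
Total clauses = 22 + 4851 = 4873.

4873


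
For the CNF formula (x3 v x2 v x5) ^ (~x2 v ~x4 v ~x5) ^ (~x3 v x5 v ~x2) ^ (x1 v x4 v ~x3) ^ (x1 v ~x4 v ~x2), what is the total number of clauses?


Each group enclosed in parentheses joined by ^ is one clause.
Counting the conjuncts: 5 clauses.

5


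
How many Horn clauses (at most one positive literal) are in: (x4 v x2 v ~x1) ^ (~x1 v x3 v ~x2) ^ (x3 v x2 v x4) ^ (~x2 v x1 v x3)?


A Horn clause has at most one positive literal.
Clause 1: 2 positive lit(s) -> not Horn
Clause 2: 1 positive lit(s) -> Horn
Clause 3: 3 positive lit(s) -> not Horn
Clause 4: 2 positive lit(s) -> not Horn
Total Horn clauses = 1.

1


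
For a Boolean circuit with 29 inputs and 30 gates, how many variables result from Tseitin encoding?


The Tseitin transformation introduces one auxiliary variable per gate.
Total variables = inputs + gates = 29 + 30 = 59.

59


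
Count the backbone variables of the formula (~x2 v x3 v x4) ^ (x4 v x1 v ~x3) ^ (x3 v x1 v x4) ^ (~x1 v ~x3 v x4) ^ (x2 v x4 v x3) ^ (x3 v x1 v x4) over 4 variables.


Find all satisfying assignments: 8 model(s).
Check which variables have the same value in every model.
Fixed variables: x4=T.
Backbone size = 1.

1


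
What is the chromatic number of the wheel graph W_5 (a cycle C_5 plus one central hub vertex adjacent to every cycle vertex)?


W_5 consists of the cycle C_5 together with a hub vertex adjacent to every cycle vertex.
The cycle C_5 needs 3 colors (odd cycle -> 3).
The hub is adjacent to every cycle vertex, so it must receive a new color distinct from all of them.
Chromatic number = 3 + 1 = 4.

4


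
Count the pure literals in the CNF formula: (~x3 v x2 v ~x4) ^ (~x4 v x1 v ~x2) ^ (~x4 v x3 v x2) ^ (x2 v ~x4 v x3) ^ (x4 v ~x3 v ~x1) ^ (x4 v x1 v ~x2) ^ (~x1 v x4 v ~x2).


A pure literal appears in only one polarity across all clauses.
No pure literals found.
Count = 0.

0


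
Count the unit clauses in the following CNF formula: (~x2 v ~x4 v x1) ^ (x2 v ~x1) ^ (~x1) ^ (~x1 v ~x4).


A unit clause contains exactly one literal.
Unit clauses found: (~x1).
Count = 1.

1


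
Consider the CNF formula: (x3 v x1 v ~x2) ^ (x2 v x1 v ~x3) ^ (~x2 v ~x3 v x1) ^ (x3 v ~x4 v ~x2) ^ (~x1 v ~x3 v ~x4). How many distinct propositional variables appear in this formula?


Identify each distinct variable in the formula.
Variables found: x1, x2, x3, x4.
Total distinct variables = 4.

4


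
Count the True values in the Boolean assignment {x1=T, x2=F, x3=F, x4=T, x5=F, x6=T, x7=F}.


The weight is the number of variables assigned True.
True variables: x1, x4, x6.
Weight = 3.

3


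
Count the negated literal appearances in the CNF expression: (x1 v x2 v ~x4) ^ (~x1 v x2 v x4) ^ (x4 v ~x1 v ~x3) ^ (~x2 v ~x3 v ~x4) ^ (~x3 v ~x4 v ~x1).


Scan each clause for negated literals.
Clause 1: 1 negative; Clause 2: 1 negative; Clause 3: 2 negative; Clause 4: 3 negative; Clause 5: 3 negative.
Total negative literal occurrences = 10.

10


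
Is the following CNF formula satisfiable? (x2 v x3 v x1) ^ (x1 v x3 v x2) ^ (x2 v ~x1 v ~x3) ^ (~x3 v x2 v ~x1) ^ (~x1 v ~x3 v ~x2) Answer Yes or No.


Check all 8 possible truth assignments.
Number of satisfying assignments found: 5.
The formula is satisfiable.

Yes


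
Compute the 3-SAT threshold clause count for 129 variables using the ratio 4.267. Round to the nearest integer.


The 3-SAT phase transition occurs at approximately 4.267 clauses per variable.
m = 4.267 * 129 = 550.443.
Rounded to nearest integer: 550.

550


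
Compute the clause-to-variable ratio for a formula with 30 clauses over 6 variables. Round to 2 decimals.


Clause-to-variable ratio = clauses / variables.
30 / 6 = 5.0.

5.0


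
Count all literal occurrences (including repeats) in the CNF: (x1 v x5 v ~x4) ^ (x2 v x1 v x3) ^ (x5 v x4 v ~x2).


Clause lengths: 3, 3, 3.
Sum = 3 + 3 + 3 = 9.

9


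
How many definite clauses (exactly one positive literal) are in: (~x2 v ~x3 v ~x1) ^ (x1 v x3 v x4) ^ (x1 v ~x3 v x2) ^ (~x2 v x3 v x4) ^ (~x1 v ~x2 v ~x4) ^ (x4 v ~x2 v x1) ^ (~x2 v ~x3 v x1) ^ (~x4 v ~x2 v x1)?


A definite clause has exactly one positive literal.
Clause 1: 0 positive -> not definite
Clause 2: 3 positive -> not definite
Clause 3: 2 positive -> not definite
Clause 4: 2 positive -> not definite
Clause 5: 0 positive -> not definite
Clause 6: 2 positive -> not definite
Clause 7: 1 positive -> definite
Clause 8: 1 positive -> definite
Definite clause count = 2.

2


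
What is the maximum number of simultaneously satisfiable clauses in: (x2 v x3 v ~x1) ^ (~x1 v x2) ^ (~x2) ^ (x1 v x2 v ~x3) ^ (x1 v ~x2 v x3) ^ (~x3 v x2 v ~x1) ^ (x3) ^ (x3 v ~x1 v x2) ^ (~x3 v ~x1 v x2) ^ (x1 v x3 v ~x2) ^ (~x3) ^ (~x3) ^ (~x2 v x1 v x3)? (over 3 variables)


Enumerate all 8 truth assignments.
For each, count how many of the 13 clauses are satisfied.
The formula is not fully satisfiable, so the maximum is below 13.
Maximum simultaneously satisfiable clauses = 12.

12


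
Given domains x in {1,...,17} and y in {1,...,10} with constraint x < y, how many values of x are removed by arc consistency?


For the constraint x < y, x needs a supporting value in y's domain.
x can be at most 9 (one less than y's maximum).
Valid x values from domain: 9 out of 17.
Pruned = 17 - 9 = 8.

8


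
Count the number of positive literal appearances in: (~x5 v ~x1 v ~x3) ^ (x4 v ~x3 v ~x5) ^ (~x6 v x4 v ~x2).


Scan each clause for unnegated literals.
Clause 1: 0 positive; Clause 2: 1 positive; Clause 3: 1 positive.
Total positive literal occurrences = 2.

2


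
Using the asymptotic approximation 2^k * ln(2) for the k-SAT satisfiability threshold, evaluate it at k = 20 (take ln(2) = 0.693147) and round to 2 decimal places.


Using the asymptotic formula: threshold ~ 2^k * ln(2).
2^20 = 1048576.
1048576 * 0.693147 = 726817.31.

726817.31


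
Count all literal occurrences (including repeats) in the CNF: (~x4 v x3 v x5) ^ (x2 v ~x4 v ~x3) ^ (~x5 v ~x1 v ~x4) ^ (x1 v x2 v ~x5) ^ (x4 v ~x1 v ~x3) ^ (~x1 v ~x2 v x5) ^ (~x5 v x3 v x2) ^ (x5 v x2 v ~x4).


Clause lengths: 3, 3, 3, 3, 3, 3, 3, 3.
Sum = 3 + 3 + 3 + 3 + 3 + 3 + 3 + 3 = 24.

24


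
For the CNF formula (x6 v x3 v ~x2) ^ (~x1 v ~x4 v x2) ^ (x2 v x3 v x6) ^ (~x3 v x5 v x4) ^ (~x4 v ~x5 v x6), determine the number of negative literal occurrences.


Scan each clause for negated literals.
Clause 1: 1 negative; Clause 2: 2 negative; Clause 3: 0 negative; Clause 4: 1 negative; Clause 5: 2 negative.
Total negative literal occurrences = 6.

6


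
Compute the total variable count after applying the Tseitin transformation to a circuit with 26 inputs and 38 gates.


The Tseitin transformation introduces one auxiliary variable per gate.
Total variables = inputs + gates = 26 + 38 = 64.

64


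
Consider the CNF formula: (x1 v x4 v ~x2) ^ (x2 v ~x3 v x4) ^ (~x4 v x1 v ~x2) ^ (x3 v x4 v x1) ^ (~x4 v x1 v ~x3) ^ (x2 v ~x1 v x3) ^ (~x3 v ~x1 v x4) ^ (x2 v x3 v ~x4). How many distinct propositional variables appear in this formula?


Identify each distinct variable in the formula.
Variables found: x1, x2, x3, x4.
Total distinct variables = 4.

4


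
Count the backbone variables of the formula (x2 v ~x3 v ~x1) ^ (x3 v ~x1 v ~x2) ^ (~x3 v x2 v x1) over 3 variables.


Find all satisfying assignments: 5 model(s).
Check which variables have the same value in every model.
No variable is fixed across all models.
Backbone size = 0.

0


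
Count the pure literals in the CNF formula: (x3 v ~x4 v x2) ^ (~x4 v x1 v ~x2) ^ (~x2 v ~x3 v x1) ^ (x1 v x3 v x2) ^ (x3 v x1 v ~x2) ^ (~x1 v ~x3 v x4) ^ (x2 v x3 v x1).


A pure literal appears in only one polarity across all clauses.
No pure literals found.
Count = 0.

0


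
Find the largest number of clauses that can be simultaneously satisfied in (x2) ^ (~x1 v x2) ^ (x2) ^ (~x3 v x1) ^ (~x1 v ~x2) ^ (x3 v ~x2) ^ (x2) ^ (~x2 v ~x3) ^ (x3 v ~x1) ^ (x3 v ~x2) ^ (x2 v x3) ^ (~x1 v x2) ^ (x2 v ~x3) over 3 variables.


Enumerate all 8 truth assignments.
For each, count how many of the 13 clauses are satisfied.
The formula is not fully satisfiable, so the maximum is below 13.
Maximum simultaneously satisfiable clauses = 11.

11


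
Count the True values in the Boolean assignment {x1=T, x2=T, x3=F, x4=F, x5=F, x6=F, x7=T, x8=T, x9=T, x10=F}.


The weight is the number of variables assigned True.
True variables: x1, x2, x7, x8, x9.
Weight = 5.

5


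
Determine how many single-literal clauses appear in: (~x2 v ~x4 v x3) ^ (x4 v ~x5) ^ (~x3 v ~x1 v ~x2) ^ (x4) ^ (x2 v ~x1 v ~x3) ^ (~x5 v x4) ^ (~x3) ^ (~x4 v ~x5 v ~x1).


A unit clause contains exactly one literal.
Unit clauses found: (x4), (~x3).
Count = 2.

2


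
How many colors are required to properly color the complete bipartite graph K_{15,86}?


K_{15,86} is bipartite by definition: the two parts are independent sets, with every edge crossing between them.
Color all vertices in one part with color 1 and all vertices in the other part with color 2.
Since the graph has at least one edge, one color does not suffice.
Chromatic number = 2.

2


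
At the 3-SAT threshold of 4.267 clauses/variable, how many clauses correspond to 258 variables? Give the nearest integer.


The 3-SAT phase transition occurs at approximately 4.267 clauses per variable.
m = 4.267 * 258 = 1100.886.
Rounded to nearest integer: 1101.

1101


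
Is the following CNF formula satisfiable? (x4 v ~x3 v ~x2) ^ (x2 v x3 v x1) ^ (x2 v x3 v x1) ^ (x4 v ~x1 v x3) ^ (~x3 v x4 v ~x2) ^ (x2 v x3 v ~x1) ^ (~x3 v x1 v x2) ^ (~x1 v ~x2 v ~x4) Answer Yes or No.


Check all 16 possible truth assignments.
Number of satisfying assignments found: 5.
The formula is satisfiable.

Yes


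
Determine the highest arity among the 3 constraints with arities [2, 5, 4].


The arities are: 2, 5, 4.
Scan for the maximum value.
Maximum arity = 5.

5


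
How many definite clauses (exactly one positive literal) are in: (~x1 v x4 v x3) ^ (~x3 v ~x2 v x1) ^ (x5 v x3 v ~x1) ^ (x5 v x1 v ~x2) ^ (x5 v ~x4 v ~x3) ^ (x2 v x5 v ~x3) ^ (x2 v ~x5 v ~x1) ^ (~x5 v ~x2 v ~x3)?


A definite clause has exactly one positive literal.
Clause 1: 2 positive -> not definite
Clause 2: 1 positive -> definite
Clause 3: 2 positive -> not definite
Clause 4: 2 positive -> not definite
Clause 5: 1 positive -> definite
Clause 6: 2 positive -> not definite
Clause 7: 1 positive -> definite
Clause 8: 0 positive -> not definite
Definite clause count = 3.

3


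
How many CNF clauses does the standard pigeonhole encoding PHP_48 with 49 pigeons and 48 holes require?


The PHP encoding has two parts:
1) At-least-one-hole clauses: 49 (one per pigeon, each with 48 literals).
2) At-most-one-pigeon-per-hole clauses: 48 holes * C(49,2) = 48 * 1176 = 56448.
Total clauses = 49 + 56448 = 56497.

56497


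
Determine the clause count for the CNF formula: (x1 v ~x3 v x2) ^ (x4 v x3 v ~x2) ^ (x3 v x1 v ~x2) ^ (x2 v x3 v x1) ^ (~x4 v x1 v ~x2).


Each group enclosed in parentheses joined by ^ is one clause.
Counting the conjuncts: 5 clauses.

5


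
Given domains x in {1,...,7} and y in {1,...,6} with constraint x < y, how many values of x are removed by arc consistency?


For the constraint x < y, x needs a supporting value in y's domain.
x can be at most 5 (one less than y's maximum).
Valid x values from domain: 5 out of 7.
Pruned = 7 - 5 = 2.

2


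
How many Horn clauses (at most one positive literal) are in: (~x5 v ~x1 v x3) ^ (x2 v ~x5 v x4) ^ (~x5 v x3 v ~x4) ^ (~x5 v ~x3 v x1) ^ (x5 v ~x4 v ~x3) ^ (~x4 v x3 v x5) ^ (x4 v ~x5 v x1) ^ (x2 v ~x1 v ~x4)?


A Horn clause has at most one positive literal.
Clause 1: 1 positive lit(s) -> Horn
Clause 2: 2 positive lit(s) -> not Horn
Clause 3: 1 positive lit(s) -> Horn
Clause 4: 1 positive lit(s) -> Horn
Clause 5: 1 positive lit(s) -> Horn
Clause 6: 2 positive lit(s) -> not Horn
Clause 7: 2 positive lit(s) -> not Horn
Clause 8: 1 positive lit(s) -> Horn
Total Horn clauses = 5.

5


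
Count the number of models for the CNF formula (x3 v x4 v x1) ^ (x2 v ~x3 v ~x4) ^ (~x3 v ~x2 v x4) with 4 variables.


Enumerate all 16 truth assignments over 4 variables.
Test each against every clause.
Satisfying assignments found: 10.

10


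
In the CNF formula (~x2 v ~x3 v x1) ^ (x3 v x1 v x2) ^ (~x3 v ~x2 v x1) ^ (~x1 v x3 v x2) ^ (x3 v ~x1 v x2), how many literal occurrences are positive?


Scan each clause for unnegated literals.
Clause 1: 1 positive; Clause 2: 3 positive; Clause 3: 1 positive; Clause 4: 2 positive; Clause 5: 2 positive.
Total positive literal occurrences = 9.

9


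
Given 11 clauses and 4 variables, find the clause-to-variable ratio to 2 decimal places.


Clause-to-variable ratio = clauses / variables.
11 / 4 = 2.75.

2.75


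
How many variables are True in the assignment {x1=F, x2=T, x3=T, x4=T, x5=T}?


The weight is the number of variables assigned True.
True variables: x2, x3, x4, x5.
Weight = 4.

4


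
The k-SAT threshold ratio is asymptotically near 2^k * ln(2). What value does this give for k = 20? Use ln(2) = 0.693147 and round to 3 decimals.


Using the asymptotic formula: threshold ~ 2^k * ln(2).
2^20 = 1048576.
1048576 * 0.693147 = 726817.309.

726817.309


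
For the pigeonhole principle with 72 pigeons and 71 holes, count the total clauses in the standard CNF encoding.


The PHP encoding has two parts:
1) At-least-one-hole clauses: 72 (one per pigeon, each with 71 literals).
2) At-most-one-pigeon-per-hole clauses: 71 holes * C(72,2) = 71 * 2556 = 181476.
Total clauses = 72 + 181476 = 181548.

181548


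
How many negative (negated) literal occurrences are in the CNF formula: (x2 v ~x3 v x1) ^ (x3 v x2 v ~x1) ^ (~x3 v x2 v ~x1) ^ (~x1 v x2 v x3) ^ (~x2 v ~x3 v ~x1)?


Scan each clause for negated literals.
Clause 1: 1 negative; Clause 2: 1 negative; Clause 3: 2 negative; Clause 4: 1 negative; Clause 5: 3 negative.
Total negative literal occurrences = 8.

8


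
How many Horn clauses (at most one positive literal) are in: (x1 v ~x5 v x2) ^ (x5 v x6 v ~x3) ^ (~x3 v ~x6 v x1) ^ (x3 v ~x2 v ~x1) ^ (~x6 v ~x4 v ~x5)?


A Horn clause has at most one positive literal.
Clause 1: 2 positive lit(s) -> not Horn
Clause 2: 2 positive lit(s) -> not Horn
Clause 3: 1 positive lit(s) -> Horn
Clause 4: 1 positive lit(s) -> Horn
Clause 5: 0 positive lit(s) -> Horn
Total Horn clauses = 3.

3


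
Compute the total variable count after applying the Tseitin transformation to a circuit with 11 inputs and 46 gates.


The Tseitin transformation introduces one auxiliary variable per gate.
Total variables = inputs + gates = 11 + 46 = 57.

57


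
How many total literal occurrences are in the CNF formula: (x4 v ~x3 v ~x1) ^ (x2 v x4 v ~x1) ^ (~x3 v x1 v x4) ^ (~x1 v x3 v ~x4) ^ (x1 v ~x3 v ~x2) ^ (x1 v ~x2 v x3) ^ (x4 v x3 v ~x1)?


Clause lengths: 3, 3, 3, 3, 3, 3, 3.
Sum = 3 + 3 + 3 + 3 + 3 + 3 + 3 = 21.

21


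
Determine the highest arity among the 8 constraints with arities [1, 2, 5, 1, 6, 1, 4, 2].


The arities are: 1, 2, 5, 1, 6, 1, 4, 2.
Scan for the maximum value.
Maximum arity = 6.

6


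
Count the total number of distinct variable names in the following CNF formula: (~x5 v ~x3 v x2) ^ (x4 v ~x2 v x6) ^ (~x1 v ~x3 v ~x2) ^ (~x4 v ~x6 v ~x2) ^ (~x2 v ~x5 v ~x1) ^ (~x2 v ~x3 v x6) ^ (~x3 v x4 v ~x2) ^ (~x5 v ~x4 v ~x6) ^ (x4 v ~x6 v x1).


Identify each distinct variable in the formula.
Variables found: x1, x2, x3, x4, x5, x6.
Total distinct variables = 6.

6


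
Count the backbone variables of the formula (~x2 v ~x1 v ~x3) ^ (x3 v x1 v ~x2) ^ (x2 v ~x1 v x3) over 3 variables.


Find all satisfying assignments: 5 model(s).
Check which variables have the same value in every model.
No variable is fixed across all models.
Backbone size = 0.

0
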